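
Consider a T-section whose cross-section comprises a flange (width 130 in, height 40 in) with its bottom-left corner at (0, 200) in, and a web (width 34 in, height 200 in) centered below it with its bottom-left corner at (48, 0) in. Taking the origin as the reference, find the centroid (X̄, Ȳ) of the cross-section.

X̄ = 65.00 in, Ȳ = 152.00 in

web: A = 34 × 200 = 6800.00, centroid at (65.00, 100.00).
flange: A = 130 × 40 = 5200.00, centroid at (65.00, 220.00).
ΣA = 12000.00 in²
ΣAX̄ = (6800.00)(65.00) + (5200.00)(65.00) = 780000.00 in³
ΣAȲ = (6800.00)(100.00) + (5200.00)(220.00) = 1824000.00 in³
X̄ = 780000.00 / 12000.00 = 65.00 in
Ȳ = 1824000.00 / 12000.00 = 152.00 in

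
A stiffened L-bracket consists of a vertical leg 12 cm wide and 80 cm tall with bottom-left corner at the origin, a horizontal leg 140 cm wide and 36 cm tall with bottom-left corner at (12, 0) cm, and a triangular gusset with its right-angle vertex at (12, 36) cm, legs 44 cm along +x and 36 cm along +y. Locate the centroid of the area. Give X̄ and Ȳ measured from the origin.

X̄ = 64.81 cm, Ȳ = 24.61 cm

vertical leg: A = 12 × 80 = 960.00, centroid at (6.00, 40.00).
horizontal leg: A = 140 × 36 = 5040.00, centroid at (82.00, 18.00).
gusset: A = ½·44·36 = 792.00, centroid at (26.67, 48.00).
ΣA = 6792.00 cm²
ΣAX̄ = (960.00)(6.00) + (5040.00)(82.00) + (792.00)(26.67) = 440160.00 cm³
ΣAȲ = (960.00)(40.00) + (5040.00)(18.00) + (792.00)(48.00) = 167136.00 cm³
X̄ = 440160.00 / 6792.00 = 64.81 cm
Ȳ = 167136.00 / 6792.00 = 24.61 cm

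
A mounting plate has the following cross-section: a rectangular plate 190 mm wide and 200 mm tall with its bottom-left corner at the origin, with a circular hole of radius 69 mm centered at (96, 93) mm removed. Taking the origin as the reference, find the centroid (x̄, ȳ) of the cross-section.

x̄ = 94.35 mm, ȳ = 104.54 mm

Part | A | x̄ᵢ | ȳᵢ | A·x̄ᵢ | A·ȳᵢ
plate | 38000.00 | 95.00 | 100.00 | 3610000.00 | 3800000.00
hole | -14957.12 | 96.00 | 93.00 | -1435883.77 | -1391012.40
Σ | 23042.88 |  |  | 2174116.23 | 2408987.60
x̄ = 2174116.23 / 23042.88 = 94.35 mm
ȳ = 2408987.60 / 23042.88 = 104.54 mm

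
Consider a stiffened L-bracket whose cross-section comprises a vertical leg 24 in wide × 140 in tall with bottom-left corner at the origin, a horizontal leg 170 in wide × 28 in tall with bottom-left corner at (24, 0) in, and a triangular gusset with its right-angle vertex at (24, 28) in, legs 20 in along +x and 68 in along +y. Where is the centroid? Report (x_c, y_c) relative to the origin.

vertical leg: A = 24 × 140 = 3360.00, centroid at (12.00, 70.00).
horizontal leg: A = 170 × 28 = 4760.00, centroid at (109.00, 14.00).
gusset: A = ½·20·68 = 680.00, centroid at (30.67, 50.67).
ΣA = 8800.00 in², ΣAx_c = 580013.33 in³, ΣAy_c = 336293.33 in³.
x_c = 580013.33/8800.00 = 65.91 in; y_c = 336293.33/8800.00 = 38.22 in.

x_c = 65.91 in, y_c = 38.22 in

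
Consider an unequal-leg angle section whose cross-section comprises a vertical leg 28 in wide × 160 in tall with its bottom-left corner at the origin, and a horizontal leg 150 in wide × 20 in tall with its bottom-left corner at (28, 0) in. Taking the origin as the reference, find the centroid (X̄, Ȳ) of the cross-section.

vertical leg: A = 28 × 160 = 4480.00, centroid at (14.00, 80.00).
horizontal leg: A = 150 × 20 = 3000.00, centroid at (103.00, 10.00).
ΣA = 7480.00 in², ΣAX̄ = 371720.00 in³, ΣAȲ = 388400.00 in³.
X̄ = 371720.00/7480.00 = 49.70 in; Ȳ = 388400.00/7480.00 = 51.93 in.

X̄ = 49.70 in, Ȳ = 51.93 in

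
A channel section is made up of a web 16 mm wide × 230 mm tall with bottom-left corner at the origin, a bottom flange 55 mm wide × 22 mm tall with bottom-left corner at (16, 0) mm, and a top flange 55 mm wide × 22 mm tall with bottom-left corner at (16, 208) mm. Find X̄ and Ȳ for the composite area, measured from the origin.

X̄ = 22.08 mm, Ȳ = 115.00 mm

Part | A | x̄ᵢ | ȳᵢ | A·x̄ᵢ | A·ȳᵢ
web | 3680.00 | 8.00 | 115.00 | 29440.00 | 423200.00
bottom flange | 1210.00 | 43.50 | 11.00 | 52635.00 | 13310.00
top flange | 1210.00 | 43.50 | 219.00 | 52635.00 | 264990.00
Σ | 6100.00 |  |  | 134710.00 | 701500.00
X̄ = 134710.00 / 6100.00 = 22.08 mm
Ȳ = 701500.00 / 6100.00 = 115.00 mm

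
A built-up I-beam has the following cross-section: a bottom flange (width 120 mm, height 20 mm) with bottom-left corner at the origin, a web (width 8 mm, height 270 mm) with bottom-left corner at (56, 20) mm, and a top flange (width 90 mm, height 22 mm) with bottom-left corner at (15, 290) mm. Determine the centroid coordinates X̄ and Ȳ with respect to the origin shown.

bottom flange: A = 120 × 20 = 2400.00, centroid at (60.00, 10.00).
web: A = 8 × 270 = 2160.00, centroid at (60.00, 155.00).
top flange: A = 90 × 22 = 1980.00, centroid at (60.00, 301.00).
ΣA = 6540.00 mm², ΣAX̄ = 392400.00 mm³, ΣAȲ = 954780.00 mm³.
X̄ = 392400.00/6540.00 = 60.00 mm; Ȳ = 954780.00/6540.00 = 145.99 mm.

X̄ = 60.00 mm, Ȳ = 145.99 mm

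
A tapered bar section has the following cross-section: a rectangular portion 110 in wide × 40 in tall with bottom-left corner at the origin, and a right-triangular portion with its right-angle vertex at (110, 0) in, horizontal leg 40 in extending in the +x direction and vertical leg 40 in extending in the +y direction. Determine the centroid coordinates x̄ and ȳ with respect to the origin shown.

rectangular portion: A = 110 × 40 = 4400.00, centroid at (55.00, 20.00).
triangular portion: A = ½·40·40 = 800.00, centroid at (123.33, 13.33).
ΣA = 5200.00 in², ΣAx̄ = 340666.67 in³, ΣAȳ = 98666.67 in³.
x̄ = 340666.67/5200.00 = 65.51 in; ȳ = 98666.67/5200.00 = 18.97 in.

x̄ = 65.51 in, ȳ = 18.97 in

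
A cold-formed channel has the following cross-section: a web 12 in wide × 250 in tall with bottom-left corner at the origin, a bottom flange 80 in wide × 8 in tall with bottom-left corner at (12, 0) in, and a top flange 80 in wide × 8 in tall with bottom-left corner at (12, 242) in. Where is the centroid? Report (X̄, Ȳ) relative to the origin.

X̄ = 19.76 in, Ȳ = 125.00 in

Part | A | x̄ᵢ | ȳᵢ | A·x̄ᵢ | A·ȳᵢ
web | 3000.00 | 6.00 | 125.00 | 18000.00 | 375000.00
bottom flange | 640.00 | 52.00 | 4.00 | 33280.00 | 2560.00
top flange | 640.00 | 52.00 | 246.00 | 33280.00 | 157440.00
Σ | 4280.00 |  |  | 84560.00 | 535000.00
X̄ = 84560.00 / 4280.00 = 19.76 in
Ȳ = 535000.00 / 4280.00 = 125.00 in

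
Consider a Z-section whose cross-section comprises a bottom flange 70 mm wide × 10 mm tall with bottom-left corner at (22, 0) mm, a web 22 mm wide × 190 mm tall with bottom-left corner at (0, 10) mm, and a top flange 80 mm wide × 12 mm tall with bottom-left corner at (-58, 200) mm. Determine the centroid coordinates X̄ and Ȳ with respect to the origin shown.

Part | A | x̄ᵢ | ȳᵢ | A·x̄ᵢ | A·ȳᵢ
bottom flange | 700.00 | 57.00 | 5.00 | 39900.00 | 3500.00
web | 4180.00 | 11.00 | 105.00 | 45980.00 | 438900.00
top flange | 960.00 | -18.00 | 206.00 | -17280.00 | 197760.00
Σ | 5840.00 |  |  | 68600.00 | 640160.00
X̄ = 68600.00 / 5840.00 = 11.75 mm
Ȳ = 640160.00 / 5840.00 = 109.62 mm

X̄ = 11.75 mm, Ȳ = 109.62 mm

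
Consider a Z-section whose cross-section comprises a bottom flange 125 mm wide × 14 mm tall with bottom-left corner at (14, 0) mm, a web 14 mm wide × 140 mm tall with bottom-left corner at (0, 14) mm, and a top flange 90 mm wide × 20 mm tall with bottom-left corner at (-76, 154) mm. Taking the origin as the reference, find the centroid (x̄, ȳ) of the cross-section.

x̄ = 16.66 mm, ȳ = 85.68 mm

Part | A | x̄ᵢ | ȳᵢ | A·x̄ᵢ | A·ȳᵢ
bottom flange | 1750.00 | 76.50 | 7.00 | 133875.00 | 12250.00
web | 1960.00 | 7.00 | 84.00 | 13720.00 | 164640.00
top flange | 1800.00 | -31.00 | 164.00 | -55800.00 | 295200.00
Σ | 5510.00 |  |  | 91795.00 | 472090.00
x̄ = 91795.00 / 5510.00 = 16.66 mm
ȳ = 472090.00 / 5510.00 = 85.68 mm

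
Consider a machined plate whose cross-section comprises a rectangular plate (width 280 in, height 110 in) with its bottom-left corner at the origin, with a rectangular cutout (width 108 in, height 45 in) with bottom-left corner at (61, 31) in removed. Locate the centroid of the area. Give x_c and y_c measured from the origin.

plate: A = 280 × 110 = 30800.00, centroid at (140.00, 55.00).
hole: A = −(108 × 45) = -4860.00, centroid at (115.00, 53.50).
ΣA = 25940.00 in²
ΣAx_c = (30800.00)(140.00) + (-4860.00)(115.00) = 3753100.00 in³
ΣAy_c = (30800.00)(55.00) + (-4860.00)(53.50) = 1433990.00 in³
x_c = 3753100.00 / 25940.00 = 144.68 in
y_c = 1433990.00 / 25940.00 = 55.28 in

x_c = 144.68 in, y_c = 55.28 in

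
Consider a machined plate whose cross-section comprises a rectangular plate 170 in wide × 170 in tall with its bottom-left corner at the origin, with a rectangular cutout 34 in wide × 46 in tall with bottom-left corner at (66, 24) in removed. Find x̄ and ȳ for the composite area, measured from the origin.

x̄ = 85.11 in, ȳ = 87.17 in

plate: A = 170 × 170 = 28900.00, centroid at (85.00, 85.00).
hole: A = −(34 × 46) = -1564.00, centroid at (83.00, 47.00).
ΣA = 27336.00 in², ΣAx̄ = 2326688.00 in³, ΣAȳ = 2382992.00 in³.
x̄ = 2326688.00/27336.00 = 85.11 in; ȳ = 2382992.00/27336.00 = 87.17 in.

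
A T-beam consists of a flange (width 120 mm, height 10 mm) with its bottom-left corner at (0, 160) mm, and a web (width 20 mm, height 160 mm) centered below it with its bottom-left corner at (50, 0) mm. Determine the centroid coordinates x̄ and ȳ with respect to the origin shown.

Part | A | x̄ᵢ | ȳᵢ | A·x̄ᵢ | A·ȳᵢ
web | 3200.00 | 60.00 | 80.00 | 192000.00 | 256000.00
flange | 1200.00 | 60.00 | 165.00 | 72000.00 | 198000.00
Σ | 4400.00 |  |  | 264000.00 | 454000.00
x̄ = 264000.00 / 4400.00 = 60.00 mm
ȳ = 454000.00 / 4400.00 = 103.18 mm

x̄ = 60.00 mm, ȳ = 103.18 mm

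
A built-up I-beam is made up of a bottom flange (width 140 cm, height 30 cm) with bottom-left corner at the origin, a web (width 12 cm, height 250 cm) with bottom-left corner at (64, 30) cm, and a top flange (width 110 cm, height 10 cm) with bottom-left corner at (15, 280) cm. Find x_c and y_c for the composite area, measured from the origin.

x_c = 70.00 cm, y_c = 101.39 cm

Part | A | x̄ᵢ | ȳᵢ | A·x̄ᵢ | A·ȳᵢ
bottom flange | 4200.00 | 70.00 | 15.00 | 294000.00 | 63000.00
web | 3000.00 | 70.00 | 155.00 | 210000.00 | 465000.00
top flange | 1100.00 | 70.00 | 285.00 | 77000.00 | 313500.00
Σ | 8300.00 |  |  | 581000.00 | 841500.00
x_c = 581000.00 / 8300.00 = 70.00 cm
y_c = 841500.00 / 8300.00 = 101.39 cm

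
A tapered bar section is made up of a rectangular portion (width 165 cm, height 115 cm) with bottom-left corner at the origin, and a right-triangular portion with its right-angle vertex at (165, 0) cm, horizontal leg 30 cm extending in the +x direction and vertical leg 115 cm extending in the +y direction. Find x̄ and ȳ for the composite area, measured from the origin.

rectangular portion: A = 165 × 115 = 18975.00, centroid at (82.50, 57.50).
triangular portion: A = ½·30·115 = 1725.00, centroid at (175.00, 38.33).
ΣA = 20700.00 cm², ΣAx̄ = 1867312.50 cm³, ΣAȳ = 1157187.50 cm³.
x̄ = 1867312.50/20700.00 = 90.21 cm; ȳ = 1157187.50/20700.00 = 55.90 cm.

x̄ = 90.21 cm, ȳ = 55.90 cm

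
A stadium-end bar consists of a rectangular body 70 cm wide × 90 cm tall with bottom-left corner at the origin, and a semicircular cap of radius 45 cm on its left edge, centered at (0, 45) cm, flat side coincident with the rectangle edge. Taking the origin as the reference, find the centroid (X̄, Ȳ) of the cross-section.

Part | A | x̄ᵢ | ȳᵢ | A·x̄ᵢ | A·ȳᵢ
rectangular body | 6300.00 | 35.00 | 45.00 | 220500.00 | 283500.00
semicircular end | 3180.86 | -19.10 | 45.00 | -60750.00 | 143138.82
Σ | 9480.86 |  |  | 159750.00 | 426638.82
X̄ = 159750.00 / 9480.86 = 16.85 cm
Ȳ = 426638.82 / 9480.86 = 45.00 cm

X̄ = 16.85 cm, Ȳ = 45.00 cm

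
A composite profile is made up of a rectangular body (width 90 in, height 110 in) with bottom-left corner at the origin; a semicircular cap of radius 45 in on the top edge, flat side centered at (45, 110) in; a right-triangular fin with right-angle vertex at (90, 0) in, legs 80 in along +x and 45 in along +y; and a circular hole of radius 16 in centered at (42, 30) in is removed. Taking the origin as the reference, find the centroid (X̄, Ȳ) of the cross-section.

X̄ = 54.34 in, Ȳ = 68.06 in

rectangular body: A = 90 × 110 = 9900.00, centroid at (45.00, 55.00).
semicircular top: A = ½π·45² = 3180.86, centroid at (45.00, 129.10).
triangular fin: A = ½·80·45 = 1800.00, centroid at (116.67, 15.00).
hole: A = −π·16² = -804.25, centroid at (42.00, 30.00).
ΣA = 14076.61 in², ΣAX̄ = 764860.41 in³, ΣAȲ = 958017.45 in³.
X̄ = 764860.41/14076.61 = 54.34 in; Ȳ = 958017.45/14076.61 = 68.06 in.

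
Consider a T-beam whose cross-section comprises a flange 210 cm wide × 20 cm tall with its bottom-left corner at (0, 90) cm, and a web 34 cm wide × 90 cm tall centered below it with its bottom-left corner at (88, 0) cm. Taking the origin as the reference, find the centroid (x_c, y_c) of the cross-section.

x_c = 105.00 cm, y_c = 76.82 cm

Part | A | x̄ᵢ | ȳᵢ | A·x̄ᵢ | A·ȳᵢ
web | 3060.00 | 105.00 | 45.00 | 321300.00 | 137700.00
flange | 4200.00 | 105.00 | 100.00 | 441000.00 | 420000.00
Σ | 7260.00 |  |  | 762300.00 | 557700.00
x_c = 762300.00 / 7260.00 = 105.00 cm
y_c = 557700.00 / 7260.00 = 76.82 cm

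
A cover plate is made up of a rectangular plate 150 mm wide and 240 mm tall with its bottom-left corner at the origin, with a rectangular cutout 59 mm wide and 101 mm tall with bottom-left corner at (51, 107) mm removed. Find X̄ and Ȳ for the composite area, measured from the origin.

X̄ = 73.91 mm, Ȳ = 112.56 mm

Part | A | x̄ᵢ | ȳᵢ | A·x̄ᵢ | A·ȳᵢ
plate | 36000.00 | 75.00 | 120.00 | 2700000.00 | 4320000.00
hole | -5959.00 | 80.50 | 157.50 | -479699.50 | -938542.50
Σ | 30041.00 |  |  | 2220300.50 | 3381457.50
X̄ = 2220300.50 / 30041.00 = 73.91 mm
Ȳ = 3381457.50 / 30041.00 = 112.56 mm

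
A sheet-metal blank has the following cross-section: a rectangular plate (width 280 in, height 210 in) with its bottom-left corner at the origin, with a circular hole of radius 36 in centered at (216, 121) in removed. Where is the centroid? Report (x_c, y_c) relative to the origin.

plate: A = 280 × 210 = 58800.00, centroid at (140.00, 105.00).
hole: A = −π·36² = -4071.50, centroid at (216.00, 121.00).
ΣA = 54728.50 in², ΣAx_c = 7352555.12 in³, ΣAy_c = 5681348.01 in³.
x_c = 7352555.12/54728.50 = 134.35 in; y_c = 5681348.01/54728.50 = 103.81 in.

x_c = 134.35 in, y_c = 103.81 in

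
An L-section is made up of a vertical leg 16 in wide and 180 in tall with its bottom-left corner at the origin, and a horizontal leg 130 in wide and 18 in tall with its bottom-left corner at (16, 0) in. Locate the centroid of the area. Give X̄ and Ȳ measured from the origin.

X̄ = 40.72 in, Ȳ = 53.69 in

vertical leg: A = 16 × 180 = 2880.00, centroid at (8.00, 90.00).
horizontal leg: A = 130 × 18 = 2340.00, centroid at (81.00, 9.00).
ΣA = 5220.00 in², ΣAX̄ = 212580.00 in³, ΣAȲ = 280260.00 in³.
X̄ = 212580.00/5220.00 = 40.72 in; Ȳ = 280260.00/5220.00 = 53.69 in.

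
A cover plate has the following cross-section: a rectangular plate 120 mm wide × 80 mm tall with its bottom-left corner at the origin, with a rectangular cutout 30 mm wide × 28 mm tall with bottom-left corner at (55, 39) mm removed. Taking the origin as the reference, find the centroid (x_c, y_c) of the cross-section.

plate: A = 120 × 80 = 9600.00, centroid at (60.00, 40.00).
hole: A = −(30 × 28) = -840.00, centroid at (70.00, 53.00).
ΣA = 8760.00 mm², ΣAx_c = 517200.00 mm³, ΣAy_c = 339480.00 mm³.
x_c = 517200.00/8760.00 = 59.04 mm; y_c = 339480.00/8760.00 = 38.75 mm.

x_c = 59.04 mm, y_c = 38.75 mm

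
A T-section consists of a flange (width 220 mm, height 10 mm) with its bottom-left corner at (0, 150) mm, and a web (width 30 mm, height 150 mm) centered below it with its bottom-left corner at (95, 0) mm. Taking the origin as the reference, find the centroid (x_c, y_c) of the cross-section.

Part | A | x̄ᵢ | ȳᵢ | A·x̄ᵢ | A·ȳᵢ
web | 4500.00 | 110.00 | 75.00 | 495000.00 | 337500.00
flange | 2200.00 | 110.00 | 155.00 | 242000.00 | 341000.00
Σ | 6700.00 |  |  | 737000.00 | 678500.00
x_c = 737000.00 / 6700.00 = 110.00 mm
y_c = 678500.00 / 6700.00 = 101.27 mm

x_c = 110.00 mm, y_c = 101.27 mm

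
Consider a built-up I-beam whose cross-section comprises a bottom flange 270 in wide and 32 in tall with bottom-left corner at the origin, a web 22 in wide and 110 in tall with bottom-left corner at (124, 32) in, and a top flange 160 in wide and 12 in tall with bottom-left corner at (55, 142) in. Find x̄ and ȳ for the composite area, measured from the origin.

x̄ = 135.00 in, ȳ = 48.76 in

bottom flange: A = 270 × 32 = 8640.00, centroid at (135.00, 16.00).
web: A = 22 × 110 = 2420.00, centroid at (135.00, 87.00).
top flange: A = 160 × 12 = 1920.00, centroid at (135.00, 148.00).
ΣA = 12980.00 in²
ΣAx̄ = (8640.00)(135.00) + (2420.00)(135.00) + (1920.00)(135.00) = 1752300.00 in³
ΣAȳ = (8640.00)(16.00) + (2420.00)(87.00) + (1920.00)(148.00) = 632940.00 in³
x̄ = 1752300.00 / 12980.00 = 135.00 in
ȳ = 632940.00 / 12980.00 = 48.76 in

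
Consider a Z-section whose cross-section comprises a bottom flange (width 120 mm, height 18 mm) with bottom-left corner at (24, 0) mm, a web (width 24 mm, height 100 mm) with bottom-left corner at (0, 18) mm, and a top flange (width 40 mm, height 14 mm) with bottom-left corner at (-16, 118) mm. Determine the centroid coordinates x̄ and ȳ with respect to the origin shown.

x̄ = 41.50 mm, ȳ = 49.34 mm

bottom flange: A = 120 × 18 = 2160.00, centroid at (84.00, 9.00).
web: A = 24 × 100 = 2400.00, centroid at (12.00, 68.00).
top flange: A = 40 × 14 = 560.00, centroid at (4.00, 125.00).
ΣA = 5120.00 mm²
ΣAx̄ = (2160.00)(84.00) + (2400.00)(12.00) + (560.00)(4.00) = 212480.00 mm³
ΣAȳ = (2160.00)(9.00) + (2400.00)(68.00) + (560.00)(125.00) = 252640.00 mm³
x̄ = 212480.00 / 5120.00 = 41.50 mm
ȳ = 252640.00 / 5120.00 = 49.34 mm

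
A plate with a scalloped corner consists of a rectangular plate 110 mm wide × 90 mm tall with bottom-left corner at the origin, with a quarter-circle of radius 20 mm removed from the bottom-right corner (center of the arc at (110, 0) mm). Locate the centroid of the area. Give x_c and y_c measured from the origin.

x_c = 53.48 mm, y_c = 46.20 mm

plate: A = 110 × 90 = 9900.00, centroid at (55.00, 45.00).
removed quarter-circle: A = −¼π·20² = -314.16, centroid at (101.51, 8.49).
ΣA = 9585.84 mm², ΣAx_c = 512609.15 mm³, ΣAy_c = 442833.33 mm³.
x_c = 512609.15/9585.84 = 53.48 mm; y_c = 442833.33/9585.84 = 46.20 mm.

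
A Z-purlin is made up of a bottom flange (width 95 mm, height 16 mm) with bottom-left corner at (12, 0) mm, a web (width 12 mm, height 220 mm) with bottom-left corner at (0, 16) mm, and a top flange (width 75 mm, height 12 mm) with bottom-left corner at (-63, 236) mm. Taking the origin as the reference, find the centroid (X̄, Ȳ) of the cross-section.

X̄ = 16.47 mm, Ȳ = 111.19 mm

bottom flange: A = 95 × 16 = 1520.00, centroid at (59.50, 8.00).
web: A = 12 × 220 = 2640.00, centroid at (6.00, 126.00).
top flange: A = 75 × 12 = 900.00, centroid at (-25.50, 242.00).
ΣA = 5060.00 mm²
ΣAX̄ = (1520.00)(59.50) + (2640.00)(6.00) + (900.00)(-25.50) = 83330.00 mm³
ΣAȲ = (1520.00)(8.00) + (2640.00)(126.00) + (900.00)(242.00) = 562600.00 mm³
X̄ = 83330.00 / 5060.00 = 16.47 mm
Ȳ = 562600.00 / 5060.00 = 111.19 mm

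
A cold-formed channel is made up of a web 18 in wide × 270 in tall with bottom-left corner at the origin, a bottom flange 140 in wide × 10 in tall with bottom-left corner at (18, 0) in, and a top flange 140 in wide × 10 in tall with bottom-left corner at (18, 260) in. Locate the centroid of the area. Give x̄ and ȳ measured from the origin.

x̄ = 37.88 in, ȳ = 135.00 in

Part | A | x̄ᵢ | ȳᵢ | A·x̄ᵢ | A·ȳᵢ
web | 4860.00 | 9.00 | 135.00 | 43740.00 | 656100.00
bottom flange | 1400.00 | 88.00 | 5.00 | 123200.00 | 7000.00
top flange | 1400.00 | 88.00 | 265.00 | 123200.00 | 371000.00
Σ | 7660.00 |  |  | 290140.00 | 1034100.00
x̄ = 290140.00 / 7660.00 = 37.88 in
ȳ = 1034100.00 / 7660.00 = 135.00 in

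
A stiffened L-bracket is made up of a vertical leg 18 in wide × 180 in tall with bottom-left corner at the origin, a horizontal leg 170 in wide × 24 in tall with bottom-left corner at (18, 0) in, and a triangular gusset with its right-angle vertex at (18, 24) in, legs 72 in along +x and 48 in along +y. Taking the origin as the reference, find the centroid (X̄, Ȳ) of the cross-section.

X̄ = 57.69 in, Ȳ = 45.28 in

vertical leg: A = 18 × 180 = 3240.00, centroid at (9.00, 90.00).
horizontal leg: A = 170 × 24 = 4080.00, centroid at (103.00, 12.00).
gusset: A = ½·72·48 = 1728.00, centroid at (42.00, 40.00).
ΣA = 9048.00 in², ΣAX̄ = 521976.00 in³, ΣAȲ = 409680.00 in³.
X̄ = 521976.00/9048.00 = 57.69 in; Ȳ = 409680.00/9048.00 = 45.28 in.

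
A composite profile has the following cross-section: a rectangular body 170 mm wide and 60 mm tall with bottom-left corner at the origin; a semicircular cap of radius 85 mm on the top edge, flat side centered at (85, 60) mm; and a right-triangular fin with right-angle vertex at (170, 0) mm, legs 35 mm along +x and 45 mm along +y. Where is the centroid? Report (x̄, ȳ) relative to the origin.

rectangular body: A = 170 × 60 = 10200.00, centroid at (85.00, 30.00).
semicircular top: A = ½π·85² = 11349.00, centroid at (85.00, 96.08).
triangular fin: A = ½·35·45 = 787.50, centroid at (181.67, 15.00).
ΣA = 22336.50 mm²
ΣAx̄ = (10200.00)(85.00) + (11349.00)(85.00) + (787.50)(181.67) = 1974727.79 mm³
ΣAȳ = (10200.00)(30.00) + (11349.00)(96.08) + (787.50)(15.00) = 1408169.37 mm³
x̄ = 1974727.79 / 22336.50 = 88.41 mm
ȳ = 1408169.37 / 22336.50 = 63.04 mm

x̄ = 88.41 mm, ȳ = 63.04 mm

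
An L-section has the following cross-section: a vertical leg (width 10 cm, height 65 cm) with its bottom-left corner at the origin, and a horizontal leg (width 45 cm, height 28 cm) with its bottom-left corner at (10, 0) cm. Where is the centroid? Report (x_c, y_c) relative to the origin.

vertical leg: A = 10 × 65 = 650.00, centroid at (5.00, 32.50).
horizontal leg: A = 45 × 28 = 1260.00, centroid at (32.50, 14.00).
ΣA = 1910.00 cm²
ΣAx_c = (650.00)(5.00) + (1260.00)(32.50) = 44200.00 cm³
ΣAy_c = (650.00)(32.50) + (1260.00)(14.00) = 38765.00 cm³
x_c = 44200.00 / 1910.00 = 23.14 cm
y_c = 38765.00 / 1910.00 = 20.30 cm

x_c = 23.14 cm, y_c = 20.30 cm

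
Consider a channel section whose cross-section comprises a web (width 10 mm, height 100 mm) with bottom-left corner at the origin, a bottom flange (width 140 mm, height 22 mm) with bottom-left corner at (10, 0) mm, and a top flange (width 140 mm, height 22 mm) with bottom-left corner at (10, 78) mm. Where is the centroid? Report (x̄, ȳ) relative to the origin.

x̄ = 69.53 mm, ȳ = 50.00 mm

Part | A | x̄ᵢ | ȳᵢ | A·x̄ᵢ | A·ȳᵢ
web | 1000.00 | 5.00 | 50.00 | 5000.00 | 50000.00
bottom flange | 3080.00 | 80.00 | 11.00 | 246400.00 | 33880.00
top flange | 3080.00 | 80.00 | 89.00 | 246400.00 | 274120.00
Σ | 7160.00 |  |  | 497800.00 | 358000.00
x̄ = 497800.00 / 7160.00 = 69.53 mm
ȳ = 358000.00 / 7160.00 = 50.00 mm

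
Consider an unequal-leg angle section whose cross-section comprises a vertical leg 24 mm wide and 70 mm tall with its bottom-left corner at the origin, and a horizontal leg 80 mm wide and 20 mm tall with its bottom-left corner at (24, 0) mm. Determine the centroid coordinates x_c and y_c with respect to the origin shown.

vertical leg: A = 24 × 70 = 1680.00, centroid at (12.00, 35.00).
horizontal leg: A = 80 × 20 = 1600.00, centroid at (64.00, 10.00).
ΣA = 3280.00 mm²
ΣAx_c = (1680.00)(12.00) + (1600.00)(64.00) = 122560.00 mm³
ΣAy_c = (1680.00)(35.00) + (1600.00)(10.00) = 74800.00 mm³
x_c = 122560.00 / 3280.00 = 37.37 mm
y_c = 74800.00 / 3280.00 = 22.80 mm

x_c = 37.37 mm, y_c = 22.80 mm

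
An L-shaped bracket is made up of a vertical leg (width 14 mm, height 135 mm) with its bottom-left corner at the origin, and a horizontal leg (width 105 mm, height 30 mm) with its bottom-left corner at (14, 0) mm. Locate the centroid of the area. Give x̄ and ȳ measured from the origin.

x̄ = 44.19 mm, ȳ = 34.69 mm

Part | A | x̄ᵢ | ȳᵢ | A·x̄ᵢ | A·ȳᵢ
vertical leg | 1890.00 | 7.00 | 67.50 | 13230.00 | 127575.00
horizontal leg | 3150.00 | 66.50 | 15.00 | 209475.00 | 47250.00
Σ | 5040.00 |  |  | 222705.00 | 174825.00
x̄ = 222705.00 / 5040.00 = 44.19 mm
ȳ = 174825.00 / 5040.00 = 34.69 mm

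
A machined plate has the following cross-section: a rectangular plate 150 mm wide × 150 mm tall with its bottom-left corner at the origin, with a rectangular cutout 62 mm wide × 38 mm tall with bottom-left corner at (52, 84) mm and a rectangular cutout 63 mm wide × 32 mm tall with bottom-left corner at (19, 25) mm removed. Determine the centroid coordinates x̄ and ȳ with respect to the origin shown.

x̄ = 76.68 mm, ȳ = 75.14 mm

plate: A = 150 × 150 = 22500.00, centroid at (75.00, 75.00).
hole 1: A = −(62 × 38) = -2356.00, centroid at (83.00, 103.00).
hole 2: A = −(63 × 32) = -2016.00, centroid at (50.50, 41.00).
ΣA = 18128.00 mm²
ΣAx̄ = (22500.00)(75.00) + (-2356.00)(83.00) + (-2016.00)(50.50) = 1390144.00 mm³
ΣAȳ = (22500.00)(75.00) + (-2356.00)(103.00) + (-2016.00)(41.00) = 1362176.00 mm³
x̄ = 1390144.00 / 18128.00 = 76.68 mm
ȳ = 1362176.00 / 18128.00 = 75.14 mm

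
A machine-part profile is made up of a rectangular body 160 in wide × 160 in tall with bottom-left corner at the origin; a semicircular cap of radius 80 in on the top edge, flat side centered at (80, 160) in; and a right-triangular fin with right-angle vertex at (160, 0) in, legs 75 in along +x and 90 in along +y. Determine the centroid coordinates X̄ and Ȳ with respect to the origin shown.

X̄ = 89.08 in, Ȳ = 105.03 in

rectangular body: A = 160 × 160 = 25600.00, centroid at (80.00, 80.00).
semicircular top: A = ½π·80² = 10053.10, centroid at (80.00, 193.95).
triangular fin: A = ½·75·90 = 3375.00, centroid at (185.00, 30.00).
ΣA = 39028.10 in²
ΣAX̄ = (25600.00)(80.00) + (10053.10)(80.00) + (3375.00)(185.00) = 3476622.72 in³
ΣAȲ = (25600.00)(80.00) + (10053.10)(193.95) + (3375.00)(30.00) = 4099078.77 in³
X̄ = 3476622.72 / 39028.10 = 89.08 in
Ȳ = 4099078.77 / 39028.10 = 105.03 in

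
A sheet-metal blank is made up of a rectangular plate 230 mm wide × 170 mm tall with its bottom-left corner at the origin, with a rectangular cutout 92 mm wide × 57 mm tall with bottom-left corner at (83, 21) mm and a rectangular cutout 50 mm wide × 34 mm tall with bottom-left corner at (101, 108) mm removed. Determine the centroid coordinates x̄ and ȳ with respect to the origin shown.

x̄ = 112.14 mm, ȳ = 88.67 mm

Part | A | x̄ᵢ | ȳᵢ | A·x̄ᵢ | A·ȳᵢ
plate | 39100.00 | 115.00 | 85.00 | 4496500.00 | 3323500.00
hole 1 | -5244.00 | 129.00 | 49.50 | -676476.00 | -259578.00
hole 2 | -1700.00 | 126.00 | 125.00 | -214200.00 | -212500.00
Σ | 32156.00 |  |  | 3605824.00 | 2851422.00
x̄ = 3605824.00 / 32156.00 = 112.14 mm
ȳ = 2851422.00 / 32156.00 = 88.67 mm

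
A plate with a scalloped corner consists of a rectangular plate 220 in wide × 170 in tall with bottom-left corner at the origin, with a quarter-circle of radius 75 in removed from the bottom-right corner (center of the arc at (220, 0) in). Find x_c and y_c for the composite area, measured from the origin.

x_c = 99.53 in, y_c = 92.12 in

plate: A = 220 × 170 = 37400.00, centroid at (110.00, 85.00).
removed quarter-circle: A = −¼π·75² = -4417.86, centroid at (188.17, 31.83).
ΣA = 32982.14 in², ΣAx_c = 3282694.77 in³, ΣAy_c = 3038375.00 in³.
x_c = 3282694.77/32982.14 = 99.53 in; y_c = 3038375.00/32982.14 = 92.12 in.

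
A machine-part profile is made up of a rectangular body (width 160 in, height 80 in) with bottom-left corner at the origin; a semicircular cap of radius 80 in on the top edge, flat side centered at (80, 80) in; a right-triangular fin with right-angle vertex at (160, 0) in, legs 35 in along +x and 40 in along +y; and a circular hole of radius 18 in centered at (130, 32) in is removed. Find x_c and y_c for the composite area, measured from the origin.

Part | A | x̄ᵢ | ȳᵢ | A·x̄ᵢ | A·ȳᵢ
rectangular body | 12800.00 | 80.00 | 40.00 | 1024000.00 | 512000.00
semicircular top | 10053.10 | 80.00 | 113.95 | 804247.72 | 1145581.05
triangular fin | 700.00 | 171.67 | 13.33 | 120166.67 | 9333.33
hole | -1017.88 | 130.00 | 32.00 | -132323.88 | -32572.03
Σ | 22535.22 |  |  | 1816090.50 | 1634342.35
x_c = 1816090.50 / 22535.22 = 80.59 in
y_c = 1634342.35 / 22535.22 = 72.52 in

x_c = 80.59 in, y_c = 72.52 in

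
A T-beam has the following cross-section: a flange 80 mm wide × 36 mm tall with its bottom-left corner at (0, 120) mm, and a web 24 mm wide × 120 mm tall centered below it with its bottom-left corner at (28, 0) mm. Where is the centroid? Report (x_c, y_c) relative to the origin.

Part | A | x̄ᵢ | ȳᵢ | A·x̄ᵢ | A·ȳᵢ
web | 2880.00 | 40.00 | 60.00 | 115200.00 | 172800.00
flange | 2880.00 | 40.00 | 138.00 | 115200.00 | 397440.00
Σ | 5760.00 |  |  | 230400.00 | 570240.00
x_c = 230400.00 / 5760.00 = 40.00 mm
y_c = 570240.00 / 5760.00 = 99.00 mm

x_c = 40.00 mm, y_c = 99.00 mm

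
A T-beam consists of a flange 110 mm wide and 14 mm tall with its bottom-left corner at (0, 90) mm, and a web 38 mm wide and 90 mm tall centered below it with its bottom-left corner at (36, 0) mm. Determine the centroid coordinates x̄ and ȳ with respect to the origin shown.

x̄ = 55.00 mm, ȳ = 61.15 mm

web: A = 38 × 90 = 3420.00, centroid at (55.00, 45.00).
flange: A = 110 × 14 = 1540.00, centroid at (55.00, 97.00).
ΣA = 4960.00 mm², ΣAx̄ = 272800.00 mm³, ΣAȳ = 303280.00 mm³.
x̄ = 272800.00/4960.00 = 55.00 mm; ȳ = 303280.00/4960.00 = 61.15 mm.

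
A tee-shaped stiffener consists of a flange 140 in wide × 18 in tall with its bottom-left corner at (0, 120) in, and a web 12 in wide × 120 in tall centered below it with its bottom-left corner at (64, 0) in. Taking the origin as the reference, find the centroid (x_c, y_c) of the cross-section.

Part | A | x̄ᵢ | ȳᵢ | A·x̄ᵢ | A·ȳᵢ
web | 1440.00 | 70.00 | 60.00 | 100800.00 | 86400.00
flange | 2520.00 | 70.00 | 129.00 | 176400.00 | 325080.00
Σ | 3960.00 |  |  | 277200.00 | 411480.00
x_c = 277200.00 / 3960.00 = 70.00 in
y_c = 411480.00 / 3960.00 = 103.91 in

x_c = 70.00 in, y_c = 103.91 in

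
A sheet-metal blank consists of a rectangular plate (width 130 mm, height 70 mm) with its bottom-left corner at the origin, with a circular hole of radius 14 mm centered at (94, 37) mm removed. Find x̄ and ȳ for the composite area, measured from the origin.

x̄ = 62.90 mm, ȳ = 34.85 mm

plate: A = 130 × 70 = 9100.00, centroid at (65.00, 35.00).
hole: A = −π·14² = -615.75, centroid at (94.00, 37.00).
ΣA = 8484.25 mm²
ΣAx̄ = (9100.00)(65.00) + (-615.75)(94.00) = 533619.30 mm³
ΣAȳ = (9100.00)(35.00) + (-615.75)(37.00) = 295717.17 mm³
x̄ = 533619.30 / 8484.25 = 62.90 mm
ȳ = 295717.17 / 8484.25 = 34.85 mm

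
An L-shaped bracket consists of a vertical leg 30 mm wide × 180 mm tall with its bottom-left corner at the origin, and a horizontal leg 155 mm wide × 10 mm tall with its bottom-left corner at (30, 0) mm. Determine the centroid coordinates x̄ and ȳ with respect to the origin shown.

vertical leg: A = 30 × 180 = 5400.00, centroid at (15.00, 90.00).
horizontal leg: A = 155 × 10 = 1550.00, centroid at (107.50, 5.00).
ΣA = 6950.00 mm², ΣAx̄ = 247625.00 mm³, ΣAȳ = 493750.00 mm³.
x̄ = 247625.00/6950.00 = 35.63 mm; ȳ = 493750.00/6950.00 = 71.04 mm.

x̄ = 35.63 mm, ȳ = 71.04 mm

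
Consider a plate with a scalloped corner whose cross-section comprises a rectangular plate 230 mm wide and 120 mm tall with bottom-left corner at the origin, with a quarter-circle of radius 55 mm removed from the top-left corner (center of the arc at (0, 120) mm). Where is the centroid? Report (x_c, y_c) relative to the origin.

x_c = 123.63 mm, y_c = 56.55 mm

plate: A = 230 × 120 = 27600.00, centroid at (115.00, 60.00).
removed quarter-circle: A = −¼π·55² = -2375.83, centroid at (23.34, 96.66).
ΣA = 25224.17 mm²
ΣAx_c = (27600.00)(115.00) + (-2375.83)(23.34) = 3118541.67 mm³
ΣAy_c = (27600.00)(60.00) + (-2375.83)(96.66) = 1426358.80 mm³
x_c = 3118541.67 / 25224.17 = 123.63 mm
y_c = 1426358.80 / 25224.17 = 56.55 mm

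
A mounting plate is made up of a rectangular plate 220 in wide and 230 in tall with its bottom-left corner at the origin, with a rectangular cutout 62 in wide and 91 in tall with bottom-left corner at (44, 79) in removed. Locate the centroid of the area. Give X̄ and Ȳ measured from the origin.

X̄ = 114.39 in, Ȳ = 113.81 in

plate: A = 220 × 230 = 50600.00, centroid at (110.00, 115.00).
hole: A = −(62 × 91) = -5642.00, centroid at (75.00, 124.50).
ΣA = 44958.00 in², ΣAX̄ = 5142850.00 in³, ΣAȲ = 5116571.00 in³.
X̄ = 5142850.00/44958.00 = 114.39 in; Ȳ = 5116571.00/44958.00 = 113.81 in.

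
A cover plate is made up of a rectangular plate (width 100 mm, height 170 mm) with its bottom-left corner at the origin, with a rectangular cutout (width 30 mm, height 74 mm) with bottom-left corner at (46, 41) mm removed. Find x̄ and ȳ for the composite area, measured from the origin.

plate: A = 100 × 170 = 17000.00, centroid at (50.00, 85.00).
hole: A = −(30 × 74) = -2220.00, centroid at (61.00, 78.00).
ΣA = 14780.00 mm²
ΣAx̄ = (17000.00)(50.00) + (-2220.00)(61.00) = 714580.00 mm³
ΣAȳ = (17000.00)(85.00) + (-2220.00)(78.00) = 1271840.00 mm³
x̄ = 714580.00 / 14780.00 = 48.35 mm
ȳ = 1271840.00 / 14780.00 = 86.05 mm

x̄ = 48.35 mm, ȳ = 86.05 mm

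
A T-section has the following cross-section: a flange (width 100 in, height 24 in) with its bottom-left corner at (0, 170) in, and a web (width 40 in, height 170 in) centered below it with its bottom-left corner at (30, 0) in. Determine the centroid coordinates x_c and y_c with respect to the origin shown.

web: A = 40 × 170 = 6800.00, centroid at (50.00, 85.00).
flange: A = 100 × 24 = 2400.00, centroid at (50.00, 182.00).
ΣA = 9200.00 in², ΣAx_c = 460000.00 in³, ΣAy_c = 1014800.00 in³.
x_c = 460000.00/9200.00 = 50.00 in; y_c = 1014800.00/9200.00 = 110.30 in.

x_c = 50.00 in, y_c = 110.30 in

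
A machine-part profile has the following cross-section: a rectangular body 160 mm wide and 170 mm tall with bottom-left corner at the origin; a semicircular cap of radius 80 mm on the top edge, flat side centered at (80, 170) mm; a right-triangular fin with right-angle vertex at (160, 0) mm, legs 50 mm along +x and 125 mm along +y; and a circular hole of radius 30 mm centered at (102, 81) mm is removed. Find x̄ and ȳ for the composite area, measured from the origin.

rectangular body: A = 160 × 170 = 27200.00, centroid at (80.00, 85.00).
semicircular top: A = ½π·80² = 10053.10, centroid at (80.00, 203.95).
triangular fin: A = ½·50·125 = 3125.00, centroid at (176.67, 41.67).
hole: A = −π·30² = -2827.43, centroid at (102.00, 81.00).
ΣA = 37550.66 mm², ΣAx̄ = 3243932.85 mm³, ΣAȳ = 4263545.97 mm³.
x̄ = 3243932.85/37550.66 = 86.39 mm; ȳ = 4263545.97/37550.66 = 113.54 mm.

x̄ = 86.39 mm, ȳ = 113.54 mm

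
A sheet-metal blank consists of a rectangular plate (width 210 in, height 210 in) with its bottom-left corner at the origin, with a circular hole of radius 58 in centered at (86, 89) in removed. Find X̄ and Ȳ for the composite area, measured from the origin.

X̄ = 110.99 in, Ȳ = 110.04 in

plate: A = 210 × 210 = 44100.00, centroid at (105.00, 105.00).
hole: A = −π·58² = -10568.32, centroid at (86.00, 89.00).
ΣA = 33531.68 in²
ΣAX̄ = (44100.00)(105.00) + (-10568.32)(86.00) = 3721624.68 in³
ΣAȲ = (44100.00)(105.00) + (-10568.32)(89.00) = 3689919.73 in³
X̄ = 3721624.68 / 33531.68 = 110.99 in
Ȳ = 3689919.73 / 33531.68 = 110.04 in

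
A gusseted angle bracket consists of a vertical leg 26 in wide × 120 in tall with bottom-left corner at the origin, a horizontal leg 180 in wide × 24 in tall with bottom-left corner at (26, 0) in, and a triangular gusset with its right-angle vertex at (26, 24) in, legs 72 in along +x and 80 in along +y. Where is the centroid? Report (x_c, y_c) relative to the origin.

vertical leg: A = 26 × 120 = 3120.00, centroid at (13.00, 60.00).
horizontal leg: A = 180 × 24 = 4320.00, centroid at (116.00, 12.00).
gusset: A = ½·72·80 = 2880.00, centroid at (50.00, 50.67).
ΣA = 10320.00 in²
ΣAx_c = (3120.00)(13.00) + (4320.00)(116.00) + (2880.00)(50.00) = 685680.00 in³
ΣAy_c = (3120.00)(60.00) + (4320.00)(12.00) + (2880.00)(50.67) = 384960.00 in³
x_c = 685680.00 / 10320.00 = 66.44 in
y_c = 384960.00 / 10320.00 = 37.30 in

x_c = 66.44 in, y_c = 37.30 in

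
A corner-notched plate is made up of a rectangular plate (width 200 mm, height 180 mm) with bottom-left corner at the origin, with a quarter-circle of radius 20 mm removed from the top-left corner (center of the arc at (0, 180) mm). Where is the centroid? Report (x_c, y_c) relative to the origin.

x_c = 100.81 mm, y_c = 89.28 mm

plate: A = 200 × 180 = 36000.00, centroid at (100.00, 90.00).
removed quarter-circle: A = −¼π·20² = -314.16, centroid at (8.49, 171.51).
ΣA = 35685.84 mm²
ΣAx_c = (36000.00)(100.00) + (-314.16)(8.49) = 3597333.33 mm³
ΣAy_c = (36000.00)(90.00) + (-314.16)(171.51) = 3186118.00 mm³
x_c = 3597333.33 / 35685.84 = 100.81 mm
y_c = 3186118.00 / 35685.84 = 89.28 mm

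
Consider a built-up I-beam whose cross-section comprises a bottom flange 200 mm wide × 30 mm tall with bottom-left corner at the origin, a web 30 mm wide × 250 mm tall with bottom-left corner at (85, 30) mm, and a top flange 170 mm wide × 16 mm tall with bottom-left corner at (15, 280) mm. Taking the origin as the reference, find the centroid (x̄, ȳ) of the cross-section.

x̄ = 100.00 mm, ȳ = 125.52 mm

bottom flange: A = 200 × 30 = 6000.00, centroid at (100.00, 15.00).
web: A = 30 × 250 = 7500.00, centroid at (100.00, 155.00).
top flange: A = 170 × 16 = 2720.00, centroid at (100.00, 288.00).
ΣA = 16220.00 mm², ΣAx̄ = 1622000.00 mm³, ΣAȳ = 2035860.00 mm³.
x̄ = 1622000.00/16220.00 = 100.00 mm; ȳ = 2035860.00/16220.00 = 125.52 mm.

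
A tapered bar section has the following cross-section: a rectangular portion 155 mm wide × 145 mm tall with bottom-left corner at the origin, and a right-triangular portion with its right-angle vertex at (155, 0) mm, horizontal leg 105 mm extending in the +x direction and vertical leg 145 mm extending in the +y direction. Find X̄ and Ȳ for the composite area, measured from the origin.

X̄ = 105.96 mm, Ȳ = 66.39 mm

rectangular portion: A = 155 × 145 = 22475.00, centroid at (77.50, 72.50).
triangular portion: A = ½·105·145 = 7612.50, centroid at (190.00, 48.33).
ΣA = 30087.50 mm², ΣAX̄ = 3188187.50 mm³, ΣAȲ = 1997375.00 mm³.
X̄ = 3188187.50/30087.50 = 105.96 mm; Ȳ = 1997375.00/30087.50 = 66.39 mm.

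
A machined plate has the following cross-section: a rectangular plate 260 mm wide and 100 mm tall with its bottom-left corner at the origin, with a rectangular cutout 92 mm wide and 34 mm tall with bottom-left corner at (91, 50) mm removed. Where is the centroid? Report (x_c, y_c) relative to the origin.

x_c = 129.04 mm, y_c = 47.68 mm

Part | A | x̄ᵢ | ȳᵢ | A·x̄ᵢ | A·ȳᵢ
plate | 26000.00 | 130.00 | 50.00 | 3380000.00 | 1300000.00
hole | -3128.00 | 137.00 | 67.00 | -428536.00 | -209576.00
Σ | 22872.00 |  |  | 2951464.00 | 1090424.00
x_c = 2951464.00 / 22872.00 = 129.04 mm
y_c = 1090424.00 / 22872.00 = 47.68 mm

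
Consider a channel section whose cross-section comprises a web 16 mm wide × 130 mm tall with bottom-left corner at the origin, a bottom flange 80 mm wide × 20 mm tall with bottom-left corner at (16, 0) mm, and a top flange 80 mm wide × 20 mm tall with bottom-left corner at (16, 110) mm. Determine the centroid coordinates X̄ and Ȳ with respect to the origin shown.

web: A = 16 × 130 = 2080.00, centroid at (8.00, 65.00).
bottom flange: A = 80 × 20 = 1600.00, centroid at (56.00, 10.00).
top flange: A = 80 × 20 = 1600.00, centroid at (56.00, 120.00).
ΣA = 5280.00 mm², ΣAX̄ = 195840.00 mm³, ΣAȲ = 343200.00 mm³.
X̄ = 195840.00/5280.00 = 37.09 mm; Ȳ = 343200.00/5280.00 = 65.00 mm.

X̄ = 37.09 mm, Ȳ = 65.00 mm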